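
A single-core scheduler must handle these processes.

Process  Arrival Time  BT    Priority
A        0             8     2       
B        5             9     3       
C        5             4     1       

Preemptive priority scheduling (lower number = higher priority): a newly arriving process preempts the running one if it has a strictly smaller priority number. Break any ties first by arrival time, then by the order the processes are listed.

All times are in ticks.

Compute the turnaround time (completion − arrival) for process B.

Timeline: | A 0-5 | C 5-9 | A 9-12 | B 12-21 |
Completion: A=12  B=21  C=9
Turnaround (C−A): A=12  B=16  C=4
Turnaround(B) = completion − arrival = 21 − 5 = 16

16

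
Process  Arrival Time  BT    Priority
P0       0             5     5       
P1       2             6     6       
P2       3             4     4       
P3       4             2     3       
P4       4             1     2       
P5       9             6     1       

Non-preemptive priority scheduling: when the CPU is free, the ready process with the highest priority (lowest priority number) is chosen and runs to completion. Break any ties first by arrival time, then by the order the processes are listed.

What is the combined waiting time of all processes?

Schedule: | P0 0-5 | P4 5-6 | P3 6-8 | P2 8-12 | P5 12-18 | P1 18-24 |
Completion: P0=5  P1=24  P2=12  P3=8  P4=6  P5=18
Waiting = turnaround − burst: P0=0, P1=16, P2=5, P3=2, P4=1, P5=3
Total waiting = 0 + 16 + 5 + 2 + 1 + 3 = 27

27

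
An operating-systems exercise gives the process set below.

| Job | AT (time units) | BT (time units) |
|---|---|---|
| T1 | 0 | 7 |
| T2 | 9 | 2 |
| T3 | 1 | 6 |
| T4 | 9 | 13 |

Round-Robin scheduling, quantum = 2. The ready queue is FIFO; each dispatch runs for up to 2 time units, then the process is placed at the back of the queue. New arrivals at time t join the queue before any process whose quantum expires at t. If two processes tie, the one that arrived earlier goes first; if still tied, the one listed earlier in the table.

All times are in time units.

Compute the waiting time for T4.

6

Gantt: | T1 0-2 | T3 2-4 | T1 4-6 | T3 6-8 | T1 8-10 | T3 10-12 | T2 12-14 | T4 14-16 | T1 16-17 | T4 17-28 |
Completion: T1=17  T2=14  T3=12  T4=28
Turnaround (C−A): T1=17  T2=5  T3=11  T4=19
Waiting(T4) = turnaround − burst = 19 − 13 = 6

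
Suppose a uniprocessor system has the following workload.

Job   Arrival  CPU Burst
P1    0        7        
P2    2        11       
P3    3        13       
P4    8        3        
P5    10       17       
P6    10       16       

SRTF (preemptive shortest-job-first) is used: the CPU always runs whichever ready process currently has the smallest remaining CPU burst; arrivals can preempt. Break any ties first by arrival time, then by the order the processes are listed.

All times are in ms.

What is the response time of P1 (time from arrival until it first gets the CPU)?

0

Gantt: | P1 0-7 | P2 7-8 | P4 8-11 | P2 11-21 | P3 21-34 | P6 34-50 | P5 50-67 |
Completion: P1=7  P2=21  P3=34  P4=11  P5=67  P6=50
Turnaround (C−A): P1=7  P2=19  P3=31  P4=3  P5=57  P6=40
Response(P1) = first start − arrival = 0 − 0 = 0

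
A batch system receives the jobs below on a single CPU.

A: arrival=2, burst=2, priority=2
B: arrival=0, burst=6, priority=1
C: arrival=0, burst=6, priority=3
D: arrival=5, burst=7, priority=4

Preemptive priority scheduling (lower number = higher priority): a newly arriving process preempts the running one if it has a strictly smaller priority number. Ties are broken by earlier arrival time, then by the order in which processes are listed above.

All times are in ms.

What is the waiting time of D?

Schedule: | B 0-6 | A 6-8 | C 8-14 | D 14-21 |
Completion: A=8  B=6  C=14  D=21
Waiting(D) = turnaround − burst = 16 − 7 = 9

9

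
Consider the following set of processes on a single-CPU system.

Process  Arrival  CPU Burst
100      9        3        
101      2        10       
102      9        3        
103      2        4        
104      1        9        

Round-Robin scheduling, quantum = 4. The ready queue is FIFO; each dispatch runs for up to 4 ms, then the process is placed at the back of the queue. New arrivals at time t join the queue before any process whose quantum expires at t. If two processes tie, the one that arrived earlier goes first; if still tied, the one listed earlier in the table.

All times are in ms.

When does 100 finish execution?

Gantt: | idle 0-1 | 104 1-5 | 101 5-9 | 103 9-13 | 104 13-17 | 100 17-20 | 102 20-23 | 101 23-27 | 104 27-28 | 101 28-30 |
Completion: 100=20  101=30  102=23  103=13  104=28

20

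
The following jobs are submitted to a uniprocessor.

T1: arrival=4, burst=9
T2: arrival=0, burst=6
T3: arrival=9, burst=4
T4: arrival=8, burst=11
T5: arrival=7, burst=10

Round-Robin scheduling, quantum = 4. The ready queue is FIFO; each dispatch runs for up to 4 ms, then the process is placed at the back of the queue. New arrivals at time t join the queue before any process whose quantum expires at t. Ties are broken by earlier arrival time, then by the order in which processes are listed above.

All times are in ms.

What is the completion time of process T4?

40

Gantt: | T2 0-4 | T1 4-8 | T2 8-10 | T5 10-14 | T4 14-18 | T1 18-22 | T3 22-26 | T5 26-30 | T4 30-34 | T1 34-35 | T5 35-37 | T4 37-40 |
Completion: T1=35  T2=10  T3=26  T4=40  T5=37
Turnaround (C−A): T1=31  T2=10  T3=17  T4=32  T5=30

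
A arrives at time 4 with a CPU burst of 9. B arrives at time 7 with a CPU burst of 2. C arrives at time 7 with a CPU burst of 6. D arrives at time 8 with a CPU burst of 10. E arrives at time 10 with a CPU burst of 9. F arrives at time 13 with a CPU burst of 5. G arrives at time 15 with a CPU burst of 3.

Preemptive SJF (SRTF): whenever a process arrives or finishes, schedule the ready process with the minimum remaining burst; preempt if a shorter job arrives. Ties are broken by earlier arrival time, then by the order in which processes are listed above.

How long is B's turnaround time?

2

Timeline: | idle 0-4 | A 4-7 | B 7-9 | A 9-15 | G 15-18 | F 18-23 | C 23-29 | E 29-38 | D 38-48 |
Completion: A=15  B=9  C=29  D=48  E=38  F=23  G=18
Turnaround(B) = completion − arrival = 9 − 7 = 2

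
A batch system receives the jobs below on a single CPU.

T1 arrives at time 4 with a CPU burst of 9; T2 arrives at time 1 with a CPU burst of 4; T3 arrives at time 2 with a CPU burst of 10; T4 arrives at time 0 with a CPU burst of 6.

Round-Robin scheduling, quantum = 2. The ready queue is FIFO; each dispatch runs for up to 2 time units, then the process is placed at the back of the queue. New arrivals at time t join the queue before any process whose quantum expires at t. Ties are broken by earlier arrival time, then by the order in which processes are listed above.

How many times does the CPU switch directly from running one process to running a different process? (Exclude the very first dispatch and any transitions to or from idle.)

Timeline: | T4 0-2 | T2 2-4 | T3 4-6 | T4 6-8 | T1 8-10 | T2 10-12 | T3 12-14 | T4 14-16 | T1 16-18 | T3 18-20 | T1 20-22 | T3 22-24 | T1 24-26 | T3 26-28 | T1 28-29 |
Completion: T1=29  T2=12  T3=28  T4=16

14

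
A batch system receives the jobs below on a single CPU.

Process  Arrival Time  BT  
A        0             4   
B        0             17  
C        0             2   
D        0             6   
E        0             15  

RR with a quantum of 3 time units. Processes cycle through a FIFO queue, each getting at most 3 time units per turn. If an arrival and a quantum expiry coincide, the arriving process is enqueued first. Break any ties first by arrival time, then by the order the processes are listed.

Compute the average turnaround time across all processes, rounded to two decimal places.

Schedule: | A 0-3 | B 3-6 | C 6-8 | D 8-11 | E 11-14 | A 14-15 | B 15-18 | D 18-21 | E 21-24 | B 24-27 | E 27-30 | B 30-33 | E 33-36 | B 36-39 | E 39-42 | B 42-44 |
Completion: A=15  B=44  C=8  D=21  E=42
Turnaround (C−A): A=15  B=44  C=8  D=21  E=42
Turnaround times: A=15, B=44, C=8, D=21, E=42
Average turnaround = (15+44+8+21+42) / 5 = 130/5 = 26.00

26.00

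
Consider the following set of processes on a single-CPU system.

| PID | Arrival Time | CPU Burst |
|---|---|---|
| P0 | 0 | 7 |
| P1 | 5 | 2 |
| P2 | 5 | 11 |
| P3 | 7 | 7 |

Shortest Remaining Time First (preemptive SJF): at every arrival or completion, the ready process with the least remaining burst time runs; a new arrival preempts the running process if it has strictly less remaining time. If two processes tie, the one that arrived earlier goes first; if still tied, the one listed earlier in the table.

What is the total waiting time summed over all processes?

Schedule: | P0 0-7 | P1 7-9 | P3 9-16 | P2 16-27 |
Completion: P0=7  P1=9  P2=27  P3=16
Turnaround (C−A): P0=7  P1=4  P2=22  P3=9
Waiting = turnaround − burst: P0=0, P1=2, P2=11, P3=2
Total waiting = 0 + 2 + 11 + 2 = 15

15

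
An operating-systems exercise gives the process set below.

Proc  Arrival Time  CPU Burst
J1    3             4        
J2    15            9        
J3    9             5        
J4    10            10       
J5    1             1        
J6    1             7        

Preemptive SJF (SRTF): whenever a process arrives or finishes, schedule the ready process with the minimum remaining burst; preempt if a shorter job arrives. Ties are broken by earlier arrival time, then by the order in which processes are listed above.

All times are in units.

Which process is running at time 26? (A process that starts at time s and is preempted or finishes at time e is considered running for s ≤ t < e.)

J2

Gantt: | idle 0-1 | J5 1-2 | J6 2-3 | J1 3-7 | J6 7-13 | J3 13-18 | J2 18-27 | J4 27-37 |
Completion: J1=7  J2=27  J3=18  J4=37  J5=2  J6=13
Turnaround (C−A): J1=4  J2=12  J3=9  J4=27  J5=1  J6=12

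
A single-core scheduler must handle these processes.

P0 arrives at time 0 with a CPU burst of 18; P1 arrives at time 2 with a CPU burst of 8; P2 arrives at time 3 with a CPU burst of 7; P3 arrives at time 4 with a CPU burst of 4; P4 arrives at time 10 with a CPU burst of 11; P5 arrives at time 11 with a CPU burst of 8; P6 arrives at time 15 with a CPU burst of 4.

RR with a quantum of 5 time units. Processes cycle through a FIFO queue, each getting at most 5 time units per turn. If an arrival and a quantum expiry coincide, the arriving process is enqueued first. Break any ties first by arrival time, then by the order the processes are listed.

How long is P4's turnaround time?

50

Schedule: | P0 0-5 | P1 5-10 | P2 10-15 | P3 15-19 | P0 19-24 | P4 24-29 | P1 29-32 | P5 32-37 | P6 37-41 | P2 41-43 | P0 43-48 | P4 48-53 | P5 53-56 | P0 56-59 | P4 59-60 |
Completion: P0=59  P1=32  P2=43  P3=19  P4=60  P5=56  P6=41
Turnaround (C−A): P0=59  P1=30  P2=40  P3=15  P4=50  P5=45  P6=26
Turnaround(P4) = completion − arrival = 60 − 10 = 50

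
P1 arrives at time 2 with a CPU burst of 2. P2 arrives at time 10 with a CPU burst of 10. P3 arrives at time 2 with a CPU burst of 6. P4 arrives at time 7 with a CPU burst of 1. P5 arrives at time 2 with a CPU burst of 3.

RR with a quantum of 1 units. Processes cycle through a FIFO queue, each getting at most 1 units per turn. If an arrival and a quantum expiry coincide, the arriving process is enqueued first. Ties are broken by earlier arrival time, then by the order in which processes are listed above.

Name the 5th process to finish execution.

Schedule: | idle 0-2 | P1 2-3 | P3 3-4 | P5 4-5 | P1 5-6 | P3 6-7 | P5 7-8 | P4 8-9 | P3 9-10 | P5 10-11 | P2 11-12 | P3 12-13 | P2 13-14 | P3 14-15 | P2 15-16 | P3 16-17 | P2 17-24 |
Completion: P1=6  P2=24  P3=17  P4=9  P5=11
Finish order: P1 → P4 → P5 → P3 → P2

P2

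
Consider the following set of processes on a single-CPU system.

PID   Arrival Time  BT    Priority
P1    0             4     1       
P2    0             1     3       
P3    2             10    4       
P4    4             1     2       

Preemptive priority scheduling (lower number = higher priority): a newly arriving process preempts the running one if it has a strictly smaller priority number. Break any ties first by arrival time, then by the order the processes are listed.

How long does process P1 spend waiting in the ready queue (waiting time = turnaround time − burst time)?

0

Schedule: | P1 0-4 | P4 4-5 | P2 5-6 | P3 6-16 |
Completion: P1=4  P2=6  P3=16  P4=5
Waiting(P1) = turnaround − burst = 4 − 4 = 0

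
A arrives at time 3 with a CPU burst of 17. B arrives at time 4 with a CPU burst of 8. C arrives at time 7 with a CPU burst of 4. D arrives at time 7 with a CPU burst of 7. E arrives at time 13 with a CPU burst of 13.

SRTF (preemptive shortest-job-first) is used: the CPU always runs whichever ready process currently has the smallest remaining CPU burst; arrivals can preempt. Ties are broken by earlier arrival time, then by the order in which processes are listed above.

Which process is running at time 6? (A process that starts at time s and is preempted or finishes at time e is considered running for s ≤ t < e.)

Gantt: | idle 0-3 | A 3-4 | B 4-7 | C 7-11 | B 11-16 | D 16-23 | E 23-36 | A 36-52 |
Completion: A=52  B=16  C=11  D=23  E=36
Turnaround (C−A): A=49  B=12  C=4  D=16  E=23

B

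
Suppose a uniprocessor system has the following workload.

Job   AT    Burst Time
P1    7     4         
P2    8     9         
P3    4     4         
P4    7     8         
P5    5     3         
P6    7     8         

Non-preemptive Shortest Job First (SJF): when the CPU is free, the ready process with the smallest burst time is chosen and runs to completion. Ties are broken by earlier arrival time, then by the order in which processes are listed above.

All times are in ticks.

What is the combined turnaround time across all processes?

90

Schedule: | idle 0-4 | P3 4-8 | P5 8-11 | P1 11-15 | P4 15-23 | P6 23-31 | P2 31-40 |
Completion: P1=15  P2=40  P3=8  P4=23  P5=11  P6=31
Turnaround (C−A): P1=8  P2=32  P3=4  P4=16  P5=6  P6=24
Turnaround = completion − arrival: P1=8, P2=32, P3=4, P4=16, P5=6, P6=24
Total turnaround = 8 + 32 + 4 + 16 + 6 + 24 = 90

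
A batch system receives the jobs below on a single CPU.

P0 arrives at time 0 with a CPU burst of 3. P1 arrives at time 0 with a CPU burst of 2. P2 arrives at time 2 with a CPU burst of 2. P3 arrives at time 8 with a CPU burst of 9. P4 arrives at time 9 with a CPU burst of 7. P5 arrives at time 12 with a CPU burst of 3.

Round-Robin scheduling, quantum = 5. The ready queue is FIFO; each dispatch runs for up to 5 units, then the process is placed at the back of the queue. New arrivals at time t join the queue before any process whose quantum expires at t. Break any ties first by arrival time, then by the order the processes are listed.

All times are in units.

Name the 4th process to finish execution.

Gantt: | P0 0-3 | P1 3-5 | P2 5-7 | idle 7-8 | P3 8-13 | P4 13-18 | P5 18-21 | P3 21-25 | P4 25-27 |
Completion: P0=3  P1=5  P2=7  P3=25  P4=27  P5=21
Turnaround (C−A): P0=3  P1=5  P2=5  P3=17  P4=18  P5=9
Finish order: P0 → P1 → P2 → P5 → P3 → P4

P5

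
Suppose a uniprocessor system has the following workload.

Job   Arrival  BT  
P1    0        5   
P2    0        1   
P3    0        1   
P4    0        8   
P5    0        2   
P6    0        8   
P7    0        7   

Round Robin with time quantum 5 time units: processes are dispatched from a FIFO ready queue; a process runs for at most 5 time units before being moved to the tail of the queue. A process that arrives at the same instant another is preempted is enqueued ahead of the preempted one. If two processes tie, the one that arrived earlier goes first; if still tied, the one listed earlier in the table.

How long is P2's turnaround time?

6

Schedule: | P1 0-5 | P2 5-6 | P3 6-7 | P4 7-12 | P5 12-14 | P6 14-19 | P7 19-24 | P4 24-27 | P6 27-30 | P7 30-32 |
Completion: P1=5  P2=6  P3=7  P4=27  P5=14  P6=30  P7=32
Turnaround (C−A): P1=5  P2=6  P3=7  P4=27  P5=14  P6=30  P7=32
Turnaround(P2) = completion − arrival = 6 − 0 = 6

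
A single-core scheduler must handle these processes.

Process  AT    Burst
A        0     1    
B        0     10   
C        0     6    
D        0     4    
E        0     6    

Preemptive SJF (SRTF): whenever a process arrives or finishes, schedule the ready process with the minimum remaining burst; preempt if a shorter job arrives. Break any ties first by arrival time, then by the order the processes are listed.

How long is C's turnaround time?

11

Schedule: | A 0-1 | D 1-5 | C 5-11 | E 11-17 | B 17-27 |
Completion: A=1  B=27  C=11  D=5  E=17
Turnaround (C−A): A=1  B=27  C=11  D=5  E=17
Turnaround(C) = completion − arrival = 11 − 0 = 11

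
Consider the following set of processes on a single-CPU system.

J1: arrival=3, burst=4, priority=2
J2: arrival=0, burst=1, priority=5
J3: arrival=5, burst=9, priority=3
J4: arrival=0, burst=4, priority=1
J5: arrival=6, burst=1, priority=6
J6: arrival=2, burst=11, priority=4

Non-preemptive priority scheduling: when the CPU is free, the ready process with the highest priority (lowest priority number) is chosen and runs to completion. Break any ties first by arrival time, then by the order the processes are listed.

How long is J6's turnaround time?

26

Timeline: | J4 0-4 | J1 4-8 | J3 8-17 | J6 17-28 | J2 28-29 | J5 29-30 |
Completion: J1=8  J2=29  J3=17  J4=4  J5=30  J6=28
Turnaround (C−A): J1=5  J2=29  J3=12  J4=4  J5=24  J6=26
Turnaround(J6) = completion − arrival = 28 − 2 = 26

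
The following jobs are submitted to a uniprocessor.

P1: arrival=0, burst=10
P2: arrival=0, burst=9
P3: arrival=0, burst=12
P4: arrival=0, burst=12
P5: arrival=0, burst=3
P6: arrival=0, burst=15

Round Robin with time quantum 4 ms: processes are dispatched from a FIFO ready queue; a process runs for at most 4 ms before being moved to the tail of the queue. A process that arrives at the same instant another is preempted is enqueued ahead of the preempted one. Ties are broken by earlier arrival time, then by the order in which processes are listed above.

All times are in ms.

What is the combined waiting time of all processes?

214

Gantt: | P1 0-4 | P2 4-8 | P3 8-12 | P4 12-16 | P5 16-19 | P6 19-23 | P1 23-27 | P2 27-31 | P3 31-35 | P4 35-39 | P6 39-43 | P1 43-45 | P2 45-46 | P3 46-50 | P4 50-54 | P6 54-61 |
Completion: P1=45  P2=46  P3=50  P4=54  P5=19  P6=61
Turnaround (C−A): P1=45  P2=46  P3=50  P4=54  P5=19  P6=61
Waiting = turnaround − burst: P1=35, P2=37, P3=38, P4=42, P5=16, P6=46
Total waiting = 35 + 37 + 38 + 42 + 16 + 46 = 214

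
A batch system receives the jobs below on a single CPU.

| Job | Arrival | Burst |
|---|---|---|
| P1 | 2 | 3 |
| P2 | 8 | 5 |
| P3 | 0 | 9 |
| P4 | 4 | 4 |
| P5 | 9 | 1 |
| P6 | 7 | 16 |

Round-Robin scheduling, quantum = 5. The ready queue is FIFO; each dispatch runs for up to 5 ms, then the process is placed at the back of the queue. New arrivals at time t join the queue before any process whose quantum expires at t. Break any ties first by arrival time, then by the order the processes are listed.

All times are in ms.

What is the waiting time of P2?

Schedule: | P3 0-5 | P1 5-8 | P4 8-12 | P3 12-16 | P6 16-21 | P2 21-26 | P5 26-27 | P6 27-38 |
Completion: P1=8  P2=26  P3=16  P4=12  P5=27  P6=38
Turnaround (C−A): P1=6  P2=18  P3=16  P4=8  P5=18  P6=31
Waiting(P2) = turnaround − burst = 18 − 5 = 13

13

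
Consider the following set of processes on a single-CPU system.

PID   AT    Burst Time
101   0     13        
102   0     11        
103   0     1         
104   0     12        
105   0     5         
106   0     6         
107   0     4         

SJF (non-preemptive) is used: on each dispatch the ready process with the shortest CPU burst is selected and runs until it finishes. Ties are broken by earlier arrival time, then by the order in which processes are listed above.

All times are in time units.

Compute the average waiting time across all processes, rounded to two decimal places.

Schedule: | 103 0-1 | 107 1-5 | 105 5-10 | 106 10-16 | 102 16-27 | 104 27-39 | 101 39-52 |
Completion: 101=52  102=27  103=1  104=39  105=10  106=16  107=5
Waiting times: 101=39, 102=16, 103=0, 104=27, 105=5, 106=10, 107=1
Average waiting = (39+16+0+27+5+10+1) / 7 = 98/7 = 14.00

14.00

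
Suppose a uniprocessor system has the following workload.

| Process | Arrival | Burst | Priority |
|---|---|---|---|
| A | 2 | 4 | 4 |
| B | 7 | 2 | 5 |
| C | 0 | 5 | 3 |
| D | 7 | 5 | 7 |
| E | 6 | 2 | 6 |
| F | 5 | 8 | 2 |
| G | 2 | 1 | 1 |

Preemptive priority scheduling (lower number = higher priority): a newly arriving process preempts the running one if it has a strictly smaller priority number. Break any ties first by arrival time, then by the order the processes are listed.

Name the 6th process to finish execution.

E

Schedule: | C 0-2 | G 2-3 | C 3-5 | F 5-13 | C 13-14 | A 14-18 | B 18-20 | E 20-22 | D 22-27 |
Completion: A=18  B=20  C=14  D=27  E=22  F=13  G=3
Turnaround (C−A): A=16  B=13  C=14  D=20  E=16  F=8  G=1
Finish order: G → F → C → A → B → E → D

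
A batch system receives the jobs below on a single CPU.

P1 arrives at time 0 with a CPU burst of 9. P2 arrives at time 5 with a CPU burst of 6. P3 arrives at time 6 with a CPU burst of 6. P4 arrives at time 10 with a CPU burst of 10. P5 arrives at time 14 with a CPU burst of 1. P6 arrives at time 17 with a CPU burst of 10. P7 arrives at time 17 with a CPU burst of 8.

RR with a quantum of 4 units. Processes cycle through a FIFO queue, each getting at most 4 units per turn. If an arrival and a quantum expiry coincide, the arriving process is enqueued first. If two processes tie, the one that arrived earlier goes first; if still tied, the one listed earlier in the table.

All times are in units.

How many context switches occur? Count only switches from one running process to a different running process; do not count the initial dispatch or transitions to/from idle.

Schedule: | P1 0-8 | P2 8-12 | P3 12-16 | P1 16-17 | P4 17-21 | P2 21-23 | P5 23-24 | P3 24-26 | P6 26-30 | P7 30-34 | P4 34-38 | P6 38-42 | P7 42-46 | P4 46-48 | P6 48-50 |
Completion: P1=17  P2=23  P3=26  P4=48  P5=24  P6=50  P7=46
Turnaround (C−A): P1=17  P2=18  P3=20  P4=38  P5=10  P6=33  P7=29

14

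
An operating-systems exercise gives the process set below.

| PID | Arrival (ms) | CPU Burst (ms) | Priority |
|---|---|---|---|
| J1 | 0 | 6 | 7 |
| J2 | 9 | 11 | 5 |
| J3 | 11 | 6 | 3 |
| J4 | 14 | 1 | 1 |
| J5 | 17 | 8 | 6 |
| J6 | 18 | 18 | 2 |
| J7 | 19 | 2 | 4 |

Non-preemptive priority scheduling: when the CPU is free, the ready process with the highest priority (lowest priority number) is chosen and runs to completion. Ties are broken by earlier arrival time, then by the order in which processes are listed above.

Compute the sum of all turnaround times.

Gantt: | J1 0-6 | idle 6-9 | J2 9-20 | J4 20-21 | J6 21-39 | J3 39-45 | J7 45-47 | J5 47-55 |
Completion: J1=6  J2=20  J3=45  J4=21  J5=55  J6=39  J7=47
Turnaround (C−A): J1=6  J2=11  J3=34  J4=7  J5=38  J6=21  J7=28
Turnaround = completion − arrival: J1=6, J2=11, J3=34, J4=7, J5=38, J6=21, J7=28
Total turnaround = 6 + 11 + 34 + 7 + 38 + 21 + 28 = 145

145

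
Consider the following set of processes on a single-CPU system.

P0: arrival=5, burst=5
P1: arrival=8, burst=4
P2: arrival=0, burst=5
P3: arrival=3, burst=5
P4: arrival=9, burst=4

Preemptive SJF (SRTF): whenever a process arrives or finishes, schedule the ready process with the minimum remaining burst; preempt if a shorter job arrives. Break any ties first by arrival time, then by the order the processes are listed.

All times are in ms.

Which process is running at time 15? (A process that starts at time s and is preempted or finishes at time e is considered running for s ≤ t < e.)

Timeline: | P2 0-5 | P3 5-10 | P1 10-14 | P4 14-18 | P0 18-23 |
Completion: P0=23  P1=14  P2=5  P3=10  P4=18

P4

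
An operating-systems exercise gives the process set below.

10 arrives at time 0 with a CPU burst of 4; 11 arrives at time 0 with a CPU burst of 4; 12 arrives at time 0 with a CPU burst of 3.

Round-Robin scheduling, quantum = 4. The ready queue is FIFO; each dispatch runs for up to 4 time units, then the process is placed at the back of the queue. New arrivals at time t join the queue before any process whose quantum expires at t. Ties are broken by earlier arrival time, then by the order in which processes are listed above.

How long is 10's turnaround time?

4

Schedule: | 10 0-4 | 11 4-8 | 12 8-11 |
Completion: 10=4  11=8  12=11
Turnaround (C−A): 10=4  11=8  12=11
Turnaround(10) = completion − arrival = 4 − 0 = 4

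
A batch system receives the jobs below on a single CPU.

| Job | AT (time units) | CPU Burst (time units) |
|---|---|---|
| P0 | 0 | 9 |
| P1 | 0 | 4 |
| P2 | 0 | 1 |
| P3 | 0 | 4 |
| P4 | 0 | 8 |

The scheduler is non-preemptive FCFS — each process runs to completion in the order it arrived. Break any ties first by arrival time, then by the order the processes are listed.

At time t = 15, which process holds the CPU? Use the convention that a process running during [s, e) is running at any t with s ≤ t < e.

P3

Timeline: | P0 0-9 | P1 9-13 | P2 13-14 | P3 14-18 | P4 18-26 |
Completion: P0=9  P1=13  P2=14  P3=18  P4=26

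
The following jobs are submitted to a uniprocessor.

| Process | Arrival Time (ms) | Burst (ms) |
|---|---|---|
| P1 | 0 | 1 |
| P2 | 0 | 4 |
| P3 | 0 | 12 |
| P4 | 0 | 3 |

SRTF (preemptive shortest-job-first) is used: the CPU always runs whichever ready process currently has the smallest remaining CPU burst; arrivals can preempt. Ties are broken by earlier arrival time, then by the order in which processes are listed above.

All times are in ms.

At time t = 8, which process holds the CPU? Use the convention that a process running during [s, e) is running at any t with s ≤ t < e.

P3

Schedule: | P1 0-1 | P4 1-4 | P2 4-8 | P3 8-20 |
Completion: P1=1  P2=8  P3=20  P4=4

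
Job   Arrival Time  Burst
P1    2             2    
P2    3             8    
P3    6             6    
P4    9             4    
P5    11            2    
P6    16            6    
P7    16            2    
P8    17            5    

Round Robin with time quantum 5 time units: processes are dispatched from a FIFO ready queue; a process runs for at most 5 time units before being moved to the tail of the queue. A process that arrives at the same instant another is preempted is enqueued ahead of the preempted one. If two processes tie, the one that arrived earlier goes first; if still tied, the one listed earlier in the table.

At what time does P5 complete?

23

Schedule: | idle 0-2 | P1 2-4 | P2 4-9 | P3 9-14 | P4 14-18 | P2 18-21 | P5 21-23 | P3 23-24 | P6 24-29 | P7 29-31 | P8 31-36 | P6 36-37 |
Completion: P1=4  P2=21  P3=24  P4=18  P5=23  P6=37  P7=31  P8=36
Turnaround (C−A): P1=2  P2=18  P3=18  P4=9  P5=12  P6=21  P7=15  P8=19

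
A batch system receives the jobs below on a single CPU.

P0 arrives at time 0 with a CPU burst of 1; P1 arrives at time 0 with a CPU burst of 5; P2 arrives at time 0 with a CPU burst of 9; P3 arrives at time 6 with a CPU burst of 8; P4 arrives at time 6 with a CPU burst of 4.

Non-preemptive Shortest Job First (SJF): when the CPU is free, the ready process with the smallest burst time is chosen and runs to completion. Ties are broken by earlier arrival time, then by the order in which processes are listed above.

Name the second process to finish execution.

P1

Gantt: | P0 0-1 | P1 1-6 | P4 6-10 | P3 10-18 | P2 18-27 |
Completion: P0=1  P1=6  P2=27  P3=18  P4=10
Finish order: P0 → P1 → P4 → P3 → P2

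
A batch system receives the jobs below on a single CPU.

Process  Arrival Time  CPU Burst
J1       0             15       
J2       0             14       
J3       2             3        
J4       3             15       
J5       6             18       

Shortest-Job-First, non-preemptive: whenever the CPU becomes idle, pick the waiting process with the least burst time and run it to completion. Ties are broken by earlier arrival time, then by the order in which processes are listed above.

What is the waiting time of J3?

Timeline: | J2 0-14 | J3 14-17 | J1 17-32 | J4 32-47 | J5 47-65 |
Completion: J1=32  J2=14  J3=17  J4=47  J5=65
Turnaround (C−A): J1=32  J2=14  J3=15  J4=44  J5=59
Waiting(J3) = turnaround − burst = 15 − 3 = 12

12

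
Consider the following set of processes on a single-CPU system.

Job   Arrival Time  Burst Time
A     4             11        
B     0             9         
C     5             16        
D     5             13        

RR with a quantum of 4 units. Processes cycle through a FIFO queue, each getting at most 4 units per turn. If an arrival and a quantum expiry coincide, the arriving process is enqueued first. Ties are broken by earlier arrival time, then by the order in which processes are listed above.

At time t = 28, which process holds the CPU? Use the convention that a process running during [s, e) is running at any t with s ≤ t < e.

Schedule: | B 0-4 | A 4-8 | B 8-12 | C 12-16 | D 16-20 | A 20-24 | B 24-25 | C 25-29 | D 29-33 | A 33-36 | C 36-40 | D 40-44 | C 44-48 | D 48-49 |
Completion: A=36  B=25  C=48  D=49
Turnaround (C−A): A=32  B=25  C=43  D=44

C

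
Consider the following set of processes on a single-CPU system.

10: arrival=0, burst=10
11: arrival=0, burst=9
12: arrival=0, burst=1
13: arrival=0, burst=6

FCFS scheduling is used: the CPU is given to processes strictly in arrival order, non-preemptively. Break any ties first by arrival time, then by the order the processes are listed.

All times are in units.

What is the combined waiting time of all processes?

Schedule: | 10 0-10 | 11 10-19 | 12 19-20 | 13 20-26 |
Completion: 10=10  11=19  12=20  13=26
Waiting = turnaround − burst: 10=0, 11=10, 12=19, 13=20
Total waiting = 0 + 10 + 19 + 20 = 49

49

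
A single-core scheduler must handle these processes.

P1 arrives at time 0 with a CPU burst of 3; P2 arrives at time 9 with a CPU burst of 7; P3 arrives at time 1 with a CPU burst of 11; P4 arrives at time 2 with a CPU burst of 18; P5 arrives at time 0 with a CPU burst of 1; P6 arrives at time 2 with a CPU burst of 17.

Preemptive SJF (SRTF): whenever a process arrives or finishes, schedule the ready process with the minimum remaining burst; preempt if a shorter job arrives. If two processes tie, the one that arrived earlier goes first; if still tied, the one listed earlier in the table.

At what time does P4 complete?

Gantt: | P5 0-1 | P1 1-4 | P3 4-15 | P2 15-22 | P6 22-39 | P4 39-57 |
Completion: P1=4  P2=22  P3=15  P4=57  P5=1  P6=39
Turnaround (C−A): P1=4  P2=13  P3=14  P4=55  P5=1  P6=37

57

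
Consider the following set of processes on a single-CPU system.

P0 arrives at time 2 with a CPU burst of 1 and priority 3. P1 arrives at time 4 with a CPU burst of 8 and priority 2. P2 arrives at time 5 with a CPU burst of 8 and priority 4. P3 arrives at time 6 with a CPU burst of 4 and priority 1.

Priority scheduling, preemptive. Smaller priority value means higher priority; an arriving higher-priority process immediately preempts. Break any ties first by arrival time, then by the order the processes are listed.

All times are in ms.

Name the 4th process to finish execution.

Schedule: | idle 0-2 | P0 2-3 | idle 3-4 | P1 4-6 | P3 6-10 | P1 10-16 | P2 16-24 |
Completion: P0=3  P1=16  P2=24  P3=10
Turnaround (C−A): P0=1  P1=12  P2=19  P3=4
Finish order: P0 → P3 → P1 → P2

P2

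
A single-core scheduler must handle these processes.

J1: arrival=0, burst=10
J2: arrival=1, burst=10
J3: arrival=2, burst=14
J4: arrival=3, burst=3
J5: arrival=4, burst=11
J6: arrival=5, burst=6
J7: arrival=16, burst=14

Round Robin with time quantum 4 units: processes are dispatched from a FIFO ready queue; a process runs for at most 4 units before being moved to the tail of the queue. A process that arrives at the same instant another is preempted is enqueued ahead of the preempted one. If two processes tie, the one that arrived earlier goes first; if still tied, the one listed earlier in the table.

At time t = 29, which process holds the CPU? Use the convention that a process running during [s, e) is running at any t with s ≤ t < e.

Timeline: | J1 0-4 | J2 4-8 | J3 8-12 | J4 12-15 | J5 15-19 | J1 19-23 | J6 23-27 | J2 27-31 | J3 31-35 | J7 35-39 | J5 39-43 | J1 43-45 | J6 45-47 | J2 47-49 | J3 49-53 | J7 53-57 | J5 57-60 | J3 60-62 | J7 62-68 |
Completion: J1=45  J2=49  J3=62  J4=15  J5=60  J6=47  J7=68

J2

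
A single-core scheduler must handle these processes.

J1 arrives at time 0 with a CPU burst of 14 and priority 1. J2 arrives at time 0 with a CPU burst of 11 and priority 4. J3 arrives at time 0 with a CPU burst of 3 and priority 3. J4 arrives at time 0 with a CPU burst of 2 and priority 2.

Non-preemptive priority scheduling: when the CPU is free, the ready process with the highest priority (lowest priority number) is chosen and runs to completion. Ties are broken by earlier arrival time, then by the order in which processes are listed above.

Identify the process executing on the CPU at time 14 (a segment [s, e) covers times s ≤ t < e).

J4

Timeline: | J1 0-14 | J4 14-16 | J3 16-19 | J2 19-30 |
Completion: J1=14  J2=30  J3=19  J4=16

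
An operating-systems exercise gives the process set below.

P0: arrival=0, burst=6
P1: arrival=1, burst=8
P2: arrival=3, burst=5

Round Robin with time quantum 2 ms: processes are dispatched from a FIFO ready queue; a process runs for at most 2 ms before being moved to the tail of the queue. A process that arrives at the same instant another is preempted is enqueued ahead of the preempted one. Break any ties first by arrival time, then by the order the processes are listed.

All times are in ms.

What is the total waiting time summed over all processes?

25

Gantt: | P0 0-2 | P1 2-4 | P0 4-6 | P2 6-8 | P1 8-10 | P0 10-12 | P2 12-14 | P1 14-16 | P2 16-17 | P1 17-19 |
Completion: P0=12  P1=19  P2=17
Waiting = turnaround − burst: P0=6, P1=10, P2=9
Total waiting = 6 + 10 + 9 = 25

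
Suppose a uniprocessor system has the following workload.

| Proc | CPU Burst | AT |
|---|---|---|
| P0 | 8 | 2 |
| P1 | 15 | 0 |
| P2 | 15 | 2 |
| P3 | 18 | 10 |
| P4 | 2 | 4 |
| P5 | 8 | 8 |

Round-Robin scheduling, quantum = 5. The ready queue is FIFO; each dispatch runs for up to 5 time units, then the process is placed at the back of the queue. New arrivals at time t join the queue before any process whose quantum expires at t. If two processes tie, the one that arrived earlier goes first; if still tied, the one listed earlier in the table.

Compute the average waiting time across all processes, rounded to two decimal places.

29.50

Schedule: | P1 0-5 | P0 5-10 | P2 10-15 | P4 15-17 | P1 17-22 | P5 22-27 | P3 27-32 | P0 32-35 | P2 35-40 | P1 40-45 | P5 45-48 | P3 48-53 | P2 53-58 | P3 58-66 |
Completion: P0=35  P1=45  P2=58  P3=66  P4=17  P5=48
Turnaround (C−A): P0=33  P1=45  P2=56  P3=56  P4=13  P5=40
Waiting times: P0=25, P1=30, P2=41, P3=38, P4=11, P5=32
Average waiting = (25+30+41+38+11+32) / 6 = 177/6 = 29.50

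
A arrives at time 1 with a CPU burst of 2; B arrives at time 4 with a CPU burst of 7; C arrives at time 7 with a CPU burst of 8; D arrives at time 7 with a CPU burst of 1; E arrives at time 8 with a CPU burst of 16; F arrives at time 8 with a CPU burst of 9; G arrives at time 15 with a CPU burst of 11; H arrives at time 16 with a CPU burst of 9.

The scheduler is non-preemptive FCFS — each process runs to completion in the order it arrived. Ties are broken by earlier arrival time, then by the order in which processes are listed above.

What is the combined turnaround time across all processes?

189

Schedule: | idle 0-1 | A 1-3 | idle 3-4 | B 4-11 | C 11-19 | D 19-20 | E 20-36 | F 36-45 | G 45-56 | H 56-65 |
Completion: A=3  B=11  C=19  D=20  E=36  F=45  G=56  H=65
Turnaround (C−A): A=2  B=7  C=12  D=13  E=28  F=37  G=41  H=49
Turnaround = completion − arrival: A=2, B=7, C=12, D=13, E=28, F=37, G=41, H=49
Total turnaround = 2 + 7 + 12 + 13 + 28 + 37 + 41 + 49 = 189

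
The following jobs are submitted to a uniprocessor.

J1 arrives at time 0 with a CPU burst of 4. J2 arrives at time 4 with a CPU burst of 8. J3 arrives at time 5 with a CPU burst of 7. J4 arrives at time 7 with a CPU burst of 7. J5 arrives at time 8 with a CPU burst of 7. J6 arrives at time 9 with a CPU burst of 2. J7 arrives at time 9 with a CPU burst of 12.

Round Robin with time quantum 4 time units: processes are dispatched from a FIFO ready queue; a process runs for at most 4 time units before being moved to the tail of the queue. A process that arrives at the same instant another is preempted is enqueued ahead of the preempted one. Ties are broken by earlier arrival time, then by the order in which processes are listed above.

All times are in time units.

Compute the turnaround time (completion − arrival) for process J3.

28

Gantt: | J1 0-4 | J2 4-8 | J3 8-12 | J4 12-16 | J5 16-20 | J2 20-24 | J6 24-26 | J7 26-30 | J3 30-33 | J4 33-36 | J5 36-39 | J7 39-47 |
Completion: J1=4  J2=24  J3=33  J4=36  J5=39  J6=26  J7=47
Turnaround(J3) = completion − arrival = 33 − 5 = 28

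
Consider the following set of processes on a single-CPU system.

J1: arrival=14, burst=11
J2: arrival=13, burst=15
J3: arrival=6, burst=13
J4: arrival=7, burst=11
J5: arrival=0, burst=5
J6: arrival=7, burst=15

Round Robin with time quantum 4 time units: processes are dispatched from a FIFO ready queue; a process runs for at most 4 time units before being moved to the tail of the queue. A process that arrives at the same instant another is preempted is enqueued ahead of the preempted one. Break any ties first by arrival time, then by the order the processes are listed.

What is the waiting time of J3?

39

Schedule: | J5 0-5 | idle 5-6 | J3 6-10 | J4 10-14 | J6 14-18 | J3 18-22 | J2 22-26 | J1 26-30 | J4 30-34 | J6 34-38 | J3 38-42 | J2 42-46 | J1 46-50 | J4 50-53 | J6 53-57 | J3 57-58 | J2 58-62 | J1 62-65 | J6 65-68 | J2 68-71 |
Completion: J1=65  J2=71  J3=58  J4=53  J5=5  J6=68
Waiting(J3) = turnaround − burst = 52 − 13 = 39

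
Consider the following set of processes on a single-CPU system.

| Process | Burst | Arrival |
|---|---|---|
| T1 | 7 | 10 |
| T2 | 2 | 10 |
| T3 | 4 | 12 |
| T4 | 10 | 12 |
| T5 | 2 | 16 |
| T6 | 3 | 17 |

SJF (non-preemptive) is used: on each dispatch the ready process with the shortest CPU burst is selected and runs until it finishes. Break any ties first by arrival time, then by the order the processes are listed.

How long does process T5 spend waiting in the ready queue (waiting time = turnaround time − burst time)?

Schedule: | idle 0-10 | T2 10-12 | T3 12-16 | T5 16-18 | T6 18-21 | T1 21-28 | T4 28-38 |
Completion: T1=28  T2=12  T3=16  T4=38  T5=18  T6=21
Turnaround (C−A): T1=18  T2=2  T3=4  T4=26  T5=2  T6=4
Waiting(T5) = turnaround − burst = 2 − 2 = 0

0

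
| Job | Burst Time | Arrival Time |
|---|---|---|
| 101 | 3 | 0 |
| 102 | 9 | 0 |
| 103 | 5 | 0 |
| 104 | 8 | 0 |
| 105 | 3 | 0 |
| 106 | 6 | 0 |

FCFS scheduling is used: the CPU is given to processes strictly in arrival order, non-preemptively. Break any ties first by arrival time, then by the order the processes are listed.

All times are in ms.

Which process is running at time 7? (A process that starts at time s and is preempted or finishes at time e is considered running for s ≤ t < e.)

102

Timeline: | 101 0-3 | 102 3-12 | 103 12-17 | 104 17-25 | 105 25-28 | 106 28-34 |
Completion: 101=3  102=12  103=17  104=25  105=28  106=34
Turnaround (C−A): 101=3  102=12  103=17  104=25  105=28  106=34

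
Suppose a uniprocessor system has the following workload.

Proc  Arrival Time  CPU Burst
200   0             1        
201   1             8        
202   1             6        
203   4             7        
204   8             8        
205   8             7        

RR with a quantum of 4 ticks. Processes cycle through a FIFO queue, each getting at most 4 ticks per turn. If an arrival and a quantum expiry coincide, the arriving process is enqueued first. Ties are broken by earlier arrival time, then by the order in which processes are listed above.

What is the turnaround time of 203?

Schedule: | 200 0-1 | 201 1-5 | 202 5-9 | 203 9-13 | 201 13-17 | 204 17-21 | 205 21-25 | 202 25-27 | 203 27-30 | 204 30-34 | 205 34-37 |
Completion: 200=1  201=17  202=27  203=30  204=34  205=37
Turnaround (C−A): 200=1  201=16  202=26  203=26  204=26  205=29
Turnaround(203) = completion − arrival = 30 − 4 = 26

26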